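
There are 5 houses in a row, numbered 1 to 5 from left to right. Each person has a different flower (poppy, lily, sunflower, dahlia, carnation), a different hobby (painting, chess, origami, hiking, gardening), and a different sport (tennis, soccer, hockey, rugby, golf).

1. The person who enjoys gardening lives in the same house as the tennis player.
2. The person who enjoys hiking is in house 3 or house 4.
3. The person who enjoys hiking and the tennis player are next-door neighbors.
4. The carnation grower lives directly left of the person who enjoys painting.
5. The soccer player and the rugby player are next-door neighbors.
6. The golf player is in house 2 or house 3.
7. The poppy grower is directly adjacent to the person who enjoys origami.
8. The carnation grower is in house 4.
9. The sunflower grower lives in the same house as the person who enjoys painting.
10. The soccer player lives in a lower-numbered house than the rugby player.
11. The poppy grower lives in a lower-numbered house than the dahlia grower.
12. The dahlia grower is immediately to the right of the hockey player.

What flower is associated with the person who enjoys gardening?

lily

Clue 8 places the carnation grower in house 4.
From clue 4, the person who enjoys painting must be in house 5.
From clue 9, the sunflower grower must be in house 5.
House 5 sport: only rugby fits.
Clue 5 places the soccer player in house 4.
That leaves hockey as the sport for house 1.
The dahlia grower is in house 2 (clue 12).
So house 3 gets lily for flower.
From clue 7, the person who enjoys origami must be in house 2.
House 1 flower: only poppy fits.
House 1 hobby: only chess fits.
House 3 hobby: only gardening fits.
The only hobby still possible for house 4 is hiking.
By clue 1, the tennis player is in house 3.
That leaves golf as the sport for house 2.
So: house 1 = poppy/chess/hockey, house 2 = dahlia/origami/golf, house 3 = lily/gardening/tennis, house 4 = carnation/hiking/soccer, house 5 = sunflower/painting/rugby.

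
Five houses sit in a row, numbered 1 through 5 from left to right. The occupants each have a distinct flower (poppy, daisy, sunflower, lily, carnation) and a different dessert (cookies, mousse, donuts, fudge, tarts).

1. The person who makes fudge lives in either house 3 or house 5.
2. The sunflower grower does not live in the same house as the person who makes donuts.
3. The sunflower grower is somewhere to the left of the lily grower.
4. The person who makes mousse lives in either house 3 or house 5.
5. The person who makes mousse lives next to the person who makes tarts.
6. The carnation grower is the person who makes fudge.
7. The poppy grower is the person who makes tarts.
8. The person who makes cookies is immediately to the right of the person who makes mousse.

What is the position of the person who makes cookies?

Clue 8: the person who makes cookies is in house 4.
The person who makes mousse is in house 3 (clue 8).
House 1's dessert must be donuts (nothing else left).
That leaves tarts as the dessert for house 2.
So house 5 gets fudge for dessert.
By clue 6, the carnation grower is in house 5.
By clue 7, the poppy grower is in house 2.
House 1 flower: only daisy fits.
By clue 3, the sunflower grower is in house 3.
Clue 3: the lily grower is in house 4.
So: house 1 = daisy/donuts, house 2 = poppy/tarts, house 3 = sunflower/mousse, house 4 = lily/cookies, house 5 = carnation/fudge.

4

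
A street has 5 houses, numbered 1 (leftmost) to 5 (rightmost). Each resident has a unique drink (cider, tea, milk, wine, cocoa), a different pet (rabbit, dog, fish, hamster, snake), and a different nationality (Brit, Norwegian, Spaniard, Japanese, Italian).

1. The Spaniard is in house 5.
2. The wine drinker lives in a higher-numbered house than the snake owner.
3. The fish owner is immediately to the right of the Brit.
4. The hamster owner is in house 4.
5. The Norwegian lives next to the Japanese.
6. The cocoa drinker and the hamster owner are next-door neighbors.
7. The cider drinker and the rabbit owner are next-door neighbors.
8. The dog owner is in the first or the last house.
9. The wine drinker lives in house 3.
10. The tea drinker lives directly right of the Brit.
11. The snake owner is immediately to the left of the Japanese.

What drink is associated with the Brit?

By clue 1, the Spaniard is in house 5.
Clue 4: the hamster owner is in house 4.
By clue 9, the wine drinker is in house 3.
That leaves cocoa as the drink for house 5.
Clue 10 places the tea drinker in house 2.
Clue 10 places the Brit in house 1.
From clue 3, the fish owner must be in house 2.
So house 1 gets snake for pet.
House 3's pet must be rabbit (nothing else left).
So house 5 gets dog for pet.
The cider drinker is in house 4 (clue 7).
From clue 11, the Japanese must be in house 2.
The only drink still possible for house 1 is milk.
Clue 5 places the Norwegian in house 3.
The only nationality still possible for house 4 is Italian.
So: house 1 = milk/snake/Brit, house 2 = tea/fish/Japanese, house 3 = wine/rabbit/Norwegian, house 4 = cider/hamster/Italian, house 5 = cocoa/dog/Spaniard.

milk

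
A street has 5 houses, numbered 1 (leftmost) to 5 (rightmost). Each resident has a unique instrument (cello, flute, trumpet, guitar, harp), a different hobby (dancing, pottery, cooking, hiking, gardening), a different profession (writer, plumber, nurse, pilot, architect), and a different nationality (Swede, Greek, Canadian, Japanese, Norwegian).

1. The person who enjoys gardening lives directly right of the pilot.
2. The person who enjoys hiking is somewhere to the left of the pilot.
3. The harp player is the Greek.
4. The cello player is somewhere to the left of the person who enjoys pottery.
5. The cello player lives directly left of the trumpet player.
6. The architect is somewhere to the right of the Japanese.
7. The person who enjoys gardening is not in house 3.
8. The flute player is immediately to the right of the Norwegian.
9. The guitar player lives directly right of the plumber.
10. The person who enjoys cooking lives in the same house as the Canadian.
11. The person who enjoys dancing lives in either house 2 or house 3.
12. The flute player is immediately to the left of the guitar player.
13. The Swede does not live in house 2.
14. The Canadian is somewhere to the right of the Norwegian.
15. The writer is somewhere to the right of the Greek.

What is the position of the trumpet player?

3

The only hobby still possible for house 1 is hiking.
House 1 profession: only nurse fits.
The person who enjoys dancing is narrowed to house 2 or 3; consider each.
Placing it in house 3 leads to a contradiction, so it's in house 2.
The person who enjoys gardening is narrowed to house 4 or 5; consider each.
Placing it in house 5 leads to a contradiction, so it's in house 4.
From clue 1, the pilot must be in house 3.
The flute player is narrowed to house 2 or 4; consider each.
Placing it in house 2 leads to a contradiction, so it's in house 4.
The Norwegian is in house 3 (clue 8).
From clue 12, the guitar player must be in house 5.
The Canadian is in house 5 (clue 14).
From clue 9, the plumber must be in house 4.
The person who enjoys cooking is in house 5 (clue 10).
So house 3 gets trumpet for instrument.
House 3's hobby must be pottery (nothing else left).
From clue 5, the cello player must be in house 2.
That leaves harp as the instrument for house 1.
Clue 3 places the Greek in house 1.
House 2 nationality: only Japanese fits.
That leaves Swede as the nationality for house 4.
Clue 6 places the architect in house 5.
So house 2 gets writer for profession.
So: house 1 = harp/hiking/nurse/Greek, house 2 = cello/dancing/writer/Japanese, house 3 = trumpet/pottery/pilot/Norwegian, house 4 = flute/gardening/plumber/Swede, house 5 = guitar/cooking/architect/Canadian.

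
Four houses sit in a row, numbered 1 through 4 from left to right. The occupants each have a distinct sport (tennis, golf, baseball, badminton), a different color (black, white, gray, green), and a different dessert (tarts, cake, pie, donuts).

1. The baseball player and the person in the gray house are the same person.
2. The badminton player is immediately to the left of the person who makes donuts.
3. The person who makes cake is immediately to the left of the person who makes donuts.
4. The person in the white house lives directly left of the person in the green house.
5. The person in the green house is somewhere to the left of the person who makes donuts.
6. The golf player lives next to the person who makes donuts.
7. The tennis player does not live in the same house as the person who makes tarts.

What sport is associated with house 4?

golf

The badminton player is narrowed to house 2 or 3; consider each.
Placing it in house 3 leads to a contradiction, so it's in house 2.
Clue 2 places the person who makes donuts in house 3.
By clue 3, the person who makes cake is in house 2.
The person in the green house is in house 2 (clue 5).
That leaves golf as the sport for house 4.
House 1's color must be white (nothing else left).
From clue 1, the baseball player must be in house 3.
By clue 1, the person in the gray house is in house 3.
House 1's sport must be tennis (nothing else left).
That leaves black as the color for house 4.
By clue 7, the person who makes tarts is in house 4.
That leaves pie as the dessert for house 1.
So: house 1 = tennis/white/pie, house 2 = badminton/green/cake, house 3 = baseball/gray/donuts, house 4 = golf/black/tarts.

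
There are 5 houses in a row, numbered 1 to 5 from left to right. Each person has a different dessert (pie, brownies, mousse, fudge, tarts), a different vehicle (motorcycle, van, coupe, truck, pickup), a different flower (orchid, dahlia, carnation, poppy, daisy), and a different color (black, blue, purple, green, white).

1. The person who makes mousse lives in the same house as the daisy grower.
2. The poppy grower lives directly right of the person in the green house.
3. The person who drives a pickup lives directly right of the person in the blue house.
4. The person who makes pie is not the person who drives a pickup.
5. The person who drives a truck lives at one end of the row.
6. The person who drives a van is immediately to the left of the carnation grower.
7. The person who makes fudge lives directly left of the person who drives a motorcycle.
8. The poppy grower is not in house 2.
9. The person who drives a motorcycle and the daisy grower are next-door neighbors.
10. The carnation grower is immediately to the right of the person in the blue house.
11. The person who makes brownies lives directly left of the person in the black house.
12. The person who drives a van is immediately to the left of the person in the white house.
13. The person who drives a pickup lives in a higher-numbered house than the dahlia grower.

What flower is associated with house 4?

The person who drives a truck is narrowed to house 1 or 5; consider each.
Placing it in house 1 leads to a contradiction, so it's in house 5.
The person who makes fudge is narrowed to house 1 or 2 or 3; consider each.
Placing it in house 1 and house 2 leads to a contradiction, so it's in house 3.
The person who drives a motorcycle is in house 4 (clue 7).
Clue 1: the person who makes mousse is in house 5.
Clue 1 places the daisy grower in house 5.
That leaves purple as the color for house 4.
The only color still possible for house 5 is black.
By clue 11, the person who makes brownies is in house 4.
The only color still possible for house 1 is blue.
By clue 3, the person who drives a pickup is in house 2.
Clue 4 places the person who makes pie in house 1.
The carnation grower is in house 2 (clue 10).
The dahlia grower is in house 1 (clue 13).
That leaves tarts as the dessert for house 2.
That leaves coupe as the vehicle for house 3.
By clue 12, the person in the white house is in house 2.
The only vehicle still possible for house 1 is van.
The only color still possible for house 3 is green.
Clue 2: the poppy grower is in house 4.
The only flower still possible for house 3 is orchid.
So: house 1 = pie/van/dahlia/blue, house 2 = tarts/pickup/carnation/white, house 3 = fudge/coupe/orchid/green, house 4 = brownies/motorcycle/poppy/purple, house 5 = mousse/truck/daisy/black.

poppy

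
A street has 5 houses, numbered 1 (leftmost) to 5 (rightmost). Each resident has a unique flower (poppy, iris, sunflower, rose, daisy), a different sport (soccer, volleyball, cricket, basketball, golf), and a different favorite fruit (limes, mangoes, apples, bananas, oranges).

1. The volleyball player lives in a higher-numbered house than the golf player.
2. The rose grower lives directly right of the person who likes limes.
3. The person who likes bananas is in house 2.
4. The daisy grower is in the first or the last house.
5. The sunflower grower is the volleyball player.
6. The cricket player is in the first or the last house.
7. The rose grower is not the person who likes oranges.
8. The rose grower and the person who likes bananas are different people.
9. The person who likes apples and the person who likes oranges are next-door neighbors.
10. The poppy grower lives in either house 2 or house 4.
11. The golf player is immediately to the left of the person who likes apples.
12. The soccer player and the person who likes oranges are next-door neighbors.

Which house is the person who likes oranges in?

Clue 3: the person who likes bananas is in house 2.
House 1's favorite fruit must be mangoes (nothing else left).
The daisy grower is narrowed to house 1 or 5; consider each.
Placing it in house 5 leads to a contradiction, so it's in house 1.
The poppy grower is narrowed to house 2 or 4; consider each.
Placing it in house 4 leads to a contradiction, so it's in house 2.
The rose grower is narrowed to house 4 or 5; consider each.
Placing it in house 5 leads to a contradiction, so it's in house 4.
From clue 2, the person who likes limes must be in house 3.
By clue 9, the person who likes apples is in house 4.
From clue 11, the golf player must be in house 3.
So house 5 gets oranges for favorite fruit.
From clue 5, the sunflower grower must be in house 5.
Clue 5: the volleyball player is in house 5.
By clue 12, the soccer player is in house 4.
House 3's flower must be iris (nothing else left).
House 1 sport: only cricket fits.
House 2's sport must be basketball (nothing else left).
So: house 1 = daisy/cricket/mangoes, house 2 = poppy/basketball/bananas, house 3 = iris/golf/limes, house 4 = rose/soccer/apples, house 5 = sunflower/volleyball/oranges.

5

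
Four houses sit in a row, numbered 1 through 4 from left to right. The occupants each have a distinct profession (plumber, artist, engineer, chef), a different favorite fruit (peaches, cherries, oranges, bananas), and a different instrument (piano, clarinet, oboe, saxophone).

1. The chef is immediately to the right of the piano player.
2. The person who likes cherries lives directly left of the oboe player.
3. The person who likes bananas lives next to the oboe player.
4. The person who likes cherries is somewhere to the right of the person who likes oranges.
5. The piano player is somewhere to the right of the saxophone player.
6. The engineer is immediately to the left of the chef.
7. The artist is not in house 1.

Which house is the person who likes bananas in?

That leaves plumber as the profession for house 1.
The chef is narrowed to house 3 or 4; consider each.
Placing it in house 4 leads to a contradiction, so it's in house 3.
The piano player is in house 2 (clue 1).
Clue 5: the saxophone player is in house 1.
From clue 6, the engineer must be in house 2.
House 4 profession: only artist fits.
The person who likes cherries is narrowed to house 2 or 3; consider each.
Placing it in house 3 leads to a contradiction, so it's in house 2.
Clue 2: the oboe player is in house 3.
By clue 4, the person who likes oranges is in house 1.
House 3's favorite fruit must be peaches (nothing else left).
So house 4 gets bananas for favorite fruit.
The only instrument still possible for house 4 is clarinet.
So: house 1 = plumber/oranges/saxophone, house 2 = engineer/cherries/piano, house 3 = chef/peaches/oboe, house 4 = artist/bananas/clarinet.

4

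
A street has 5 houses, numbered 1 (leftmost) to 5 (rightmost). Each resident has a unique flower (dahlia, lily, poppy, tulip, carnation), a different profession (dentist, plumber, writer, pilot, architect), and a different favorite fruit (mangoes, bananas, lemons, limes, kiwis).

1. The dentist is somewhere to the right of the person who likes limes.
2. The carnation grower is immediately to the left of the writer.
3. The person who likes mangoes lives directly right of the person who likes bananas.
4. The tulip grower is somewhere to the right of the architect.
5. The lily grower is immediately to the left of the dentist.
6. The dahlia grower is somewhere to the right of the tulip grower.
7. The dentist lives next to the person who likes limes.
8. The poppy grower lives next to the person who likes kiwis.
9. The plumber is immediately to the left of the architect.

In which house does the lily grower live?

The dahlia grower is narrowed to house 4 or 5; consider each.
Placing it in house 4 leads to a contradiction, so it's in house 5.
The tulip grower is narrowed to house 3 or 4; consider each.
Placing it in house 3 leads to a contradiction, so it's in house 4.
House 5's profession must be pilot (nothing else left).
House 1 profession: only plumber fits.
Clue 9 places the architect in house 2.
The only flower still possible for house 1 is poppy.
By clue 8, the person who likes kiwis is in house 2.
The dentist is in house 4 (clue 1).
The lily grower is in house 3 (clue 5).
So house 2 gets carnation for flower.
So house 3 gets writer for profession.
House 1's favorite fruit must be lemons (nothing else left).
That leaves limes as the favorite fruit for house 3.
House 5 favorite fruit: only mangoes fits.
So house 4 gets bananas for favorite fruit.
So: house 1 = poppy/plumber/lemons, house 2 = carnation/architect/kiwis, house 3 = lily/writer/limes, house 4 = tulip/dentist/bananas, house 5 = dahlia/pilot/mangoes.

3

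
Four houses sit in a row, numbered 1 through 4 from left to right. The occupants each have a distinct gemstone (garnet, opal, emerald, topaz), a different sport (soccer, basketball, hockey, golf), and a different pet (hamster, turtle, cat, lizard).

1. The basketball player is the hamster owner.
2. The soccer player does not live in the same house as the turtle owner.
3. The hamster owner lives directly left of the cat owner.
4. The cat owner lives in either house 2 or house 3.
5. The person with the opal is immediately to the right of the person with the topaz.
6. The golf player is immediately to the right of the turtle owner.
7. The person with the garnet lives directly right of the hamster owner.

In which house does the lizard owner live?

4

That leaves lizard as the pet for house 4.
The person with the garnet is narrowed to house 2 or 3; consider each.
Placing it in house 3 leads to a contradiction, so it's in house 2.
By clue 7, the hamster owner is in house 1.
Clue 1 places the basketball player in house 1.
The cat owner is in house 2 (clue 3).
By clue 5, the person with the opal is in house 4.
Clue 5: the person with the topaz is in house 3.
The only gemstone still possible for house 1 is emerald.
So house 3 gets turtle for pet.
The golf player is in house 4 (clue 6).
The only sport still possible for house 3 is hockey.
The only sport still possible for house 2 is soccer.
So: house 1 = emerald/basketball/hamster, house 2 = garnet/soccer/cat, house 3 = topaz/hockey/turtle, house 4 = opal/golf/lizard.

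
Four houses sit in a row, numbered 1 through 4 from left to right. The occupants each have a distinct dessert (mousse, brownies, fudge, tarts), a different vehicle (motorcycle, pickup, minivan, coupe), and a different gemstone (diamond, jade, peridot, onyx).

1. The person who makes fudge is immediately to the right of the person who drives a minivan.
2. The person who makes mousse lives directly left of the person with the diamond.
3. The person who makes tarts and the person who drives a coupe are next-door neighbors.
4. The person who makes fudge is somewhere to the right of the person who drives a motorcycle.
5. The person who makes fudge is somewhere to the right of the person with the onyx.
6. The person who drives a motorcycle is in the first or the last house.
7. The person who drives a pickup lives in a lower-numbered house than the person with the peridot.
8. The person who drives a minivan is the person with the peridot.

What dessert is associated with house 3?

tarts

From clue 6, the person who drives a motorcycle must be in house 1.
That leaves coupe as the vehicle for house 4.
By clue 3, the person who makes tarts is in house 3.
The person who drives a pickup is in house 2 (clue 7).
By clue 7, the person with the peridot is in house 3.
Clue 8 places the person who drives a minivan in house 3.
From clue 2, the person who makes mousse must be in house 1.
Clue 2 places the person with the diamond in house 2.
House 2 dessert: only brownies fits.
House 4 dessert: only fudge fits.
So house 1 gets onyx for gemstone.
The only gemstone still possible for house 4 is jade.
So: house 1 = mousse/motorcycle/onyx, house 2 = brownies/pickup/diamond, house 3 = tarts/minivan/peridot, house 4 = fudge/coupe/jade.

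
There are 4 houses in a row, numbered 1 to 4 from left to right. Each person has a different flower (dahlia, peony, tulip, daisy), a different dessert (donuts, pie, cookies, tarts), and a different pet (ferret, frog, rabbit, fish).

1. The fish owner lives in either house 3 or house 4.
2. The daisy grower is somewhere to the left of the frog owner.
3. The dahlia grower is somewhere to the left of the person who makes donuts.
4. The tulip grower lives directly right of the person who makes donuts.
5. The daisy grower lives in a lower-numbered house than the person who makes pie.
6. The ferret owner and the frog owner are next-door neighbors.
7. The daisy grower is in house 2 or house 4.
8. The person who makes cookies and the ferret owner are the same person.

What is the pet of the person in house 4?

fish

From clue 7, the daisy grower must be in house 2.
From clue 3, the dahlia grower must be in house 1.
So house 1 gets tarts for dessert.
House 1 pet: only rabbit fits.
The only pet still possible for house 2 is ferret.
By clue 6, the frog owner is in house 3.
The person who makes cookies is in house 2 (clue 8).
The only dessert still possible for house 4 is pie.
House 4 pet: only fish fits.
From clue 4, the tulip grower must be in house 4.
House 3's flower must be peony (nothing else left).
The only dessert still possible for house 3 is donuts.
So: house 1 = dahlia/tarts/rabbit, house 2 = daisy/cookies/ferret, house 3 = peony/donuts/frog, house 4 = tulip/pie/fish.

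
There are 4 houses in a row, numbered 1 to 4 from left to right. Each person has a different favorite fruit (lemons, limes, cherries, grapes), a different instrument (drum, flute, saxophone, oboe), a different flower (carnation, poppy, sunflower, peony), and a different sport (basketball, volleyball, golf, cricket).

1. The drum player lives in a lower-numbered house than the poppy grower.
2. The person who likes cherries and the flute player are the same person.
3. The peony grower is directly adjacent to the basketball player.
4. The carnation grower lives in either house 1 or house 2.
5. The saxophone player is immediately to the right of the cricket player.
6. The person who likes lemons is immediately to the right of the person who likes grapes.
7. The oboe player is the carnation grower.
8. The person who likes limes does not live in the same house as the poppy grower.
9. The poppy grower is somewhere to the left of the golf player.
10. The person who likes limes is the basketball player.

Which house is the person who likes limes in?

The drum player is narrowed to house 1 or 2; consider each.
Placing it in house 1 leads to a contradiction, so it's in house 2.
From clue 1, the poppy grower must be in house 3.
Clue 9 places the golf player in house 4.
That leaves oboe as the instrument for house 1.
The carnation grower is in house 1 (clue 7).
That leaves peony as the flower for house 2.
That leaves sunflower as the flower for house 4.
The basketball player is in house 1 (clue 3).
Clue 10: the person who likes limes is in house 1.
House 2's favorite fruit must be grapes (nothing else left).
Clue 6 places the person who likes lemons in house 3.
So house 4 gets cherries for favorite fruit.
Clue 2 places the flute player in house 4.
House 3's instrument must be saxophone (nothing else left).
Clue 5 places the cricket player in house 2.
House 3's sport must be volleyball (nothing else left).
So: house 1 = limes/oboe/carnation/basketball, house 2 = grapes/drum/peony/cricket, house 3 = lemons/saxophone/poppy/volleyball, house 4 = cherries/flute/sunflower/golf.

1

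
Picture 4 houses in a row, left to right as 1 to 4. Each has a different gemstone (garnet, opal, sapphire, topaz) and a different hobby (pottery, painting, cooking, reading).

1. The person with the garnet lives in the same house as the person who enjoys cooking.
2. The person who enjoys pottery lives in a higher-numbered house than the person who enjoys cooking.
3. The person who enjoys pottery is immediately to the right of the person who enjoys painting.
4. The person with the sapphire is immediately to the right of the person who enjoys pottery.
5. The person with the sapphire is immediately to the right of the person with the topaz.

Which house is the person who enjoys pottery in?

3

House 4 hobby: only reading fits.
So house 3 gets pottery for hobby.
Clue 3 places the person who enjoys painting in house 2.
Clue 4 places the person with the sapphire in house 4.
By clue 5, the person with the topaz is in house 3.
The only hobby still possible for house 1 is cooking.
The person with the garnet is in house 1 (clue 1).
House 2's gemstone must be opal (nothing else left).
So: house 1 = garnet/cooking, house 2 = opal/painting, house 3 = topaz/pottery, house 4 = sapphire/reading.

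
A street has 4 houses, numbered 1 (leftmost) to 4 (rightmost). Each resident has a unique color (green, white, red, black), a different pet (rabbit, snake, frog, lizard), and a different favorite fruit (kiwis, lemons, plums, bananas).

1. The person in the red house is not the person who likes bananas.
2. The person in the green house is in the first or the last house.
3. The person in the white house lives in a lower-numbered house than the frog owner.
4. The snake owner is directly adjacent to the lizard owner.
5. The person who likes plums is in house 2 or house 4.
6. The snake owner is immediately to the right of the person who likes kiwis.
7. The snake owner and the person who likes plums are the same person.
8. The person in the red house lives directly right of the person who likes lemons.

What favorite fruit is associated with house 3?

kiwis

The person in the green house is narrowed to house 1 or 4; consider each.
Placing it in house 1 leads to a contradiction, so it's in house 4.
The person in the red house is narrowed to house 2 or 3; consider each.
Placing it in house 2 leads to a contradiction, so it's in house 3.
Clue 8 places the person who likes lemons in house 2.
The only favorite fruit still possible for house 1 is bananas.
The only favorite fruit still possible for house 3 is kiwis.
The only favorite fruit still possible for house 4 is plums.
The snake owner is in house 4 (clue 6).
Clue 4 places the lizard owner in house 3.
That leaves rabbit as the pet for house 1.
House 2 pet: only frog fits.
The person in the white house is in house 1 (clue 3).
House 2 color: only black fits.
So: house 1 = white/rabbit/bananas, house 2 = black/frog/lemons, house 3 = red/lizard/kiwis, house 4 = green/snake/plums.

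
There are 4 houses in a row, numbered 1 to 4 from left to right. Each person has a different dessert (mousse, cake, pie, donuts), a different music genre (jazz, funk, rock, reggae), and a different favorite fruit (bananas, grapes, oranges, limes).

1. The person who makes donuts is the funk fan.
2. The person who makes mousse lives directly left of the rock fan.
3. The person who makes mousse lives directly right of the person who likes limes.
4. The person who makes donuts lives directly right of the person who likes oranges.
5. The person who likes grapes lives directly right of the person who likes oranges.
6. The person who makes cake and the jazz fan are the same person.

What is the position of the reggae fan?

2

The person who makes mousse is narrowed to house 2 or 3; consider each.
Placing it in house 3 leads to a contradiction, so it's in house 2.
Clue 2: the rock fan is in house 3.
From clue 3, the person who likes limes must be in house 1.
Clue 1 places the person who makes donuts in house 4.
The funk fan is in house 4 (clue 1).
From clue 4, the person who likes oranges must be in house 3.
The person who likes grapes is in house 4 (clue 5).
The only dessert still possible for house 3 is pie.
So house 2 gets reggae for music genre.
House 2's favorite fruit must be bananas (nothing else left).
So house 1 gets cake for dessert.
House 1's music genre must be jazz (nothing else left).
So: house 1 = cake/jazz/limes, house 2 = mousse/reggae/bananas, house 3 = pie/rock/oranges, house 4 = donuts/funk/grapes.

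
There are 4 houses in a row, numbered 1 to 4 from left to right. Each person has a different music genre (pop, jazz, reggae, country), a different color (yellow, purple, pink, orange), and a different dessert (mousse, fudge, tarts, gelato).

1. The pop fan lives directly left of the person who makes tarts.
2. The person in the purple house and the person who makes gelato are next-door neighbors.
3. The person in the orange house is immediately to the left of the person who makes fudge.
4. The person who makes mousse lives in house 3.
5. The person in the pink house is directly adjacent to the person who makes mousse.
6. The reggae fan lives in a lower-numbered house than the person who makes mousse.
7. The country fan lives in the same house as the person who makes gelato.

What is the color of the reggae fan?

Clue 4 places the person who makes mousse in house 3.
House 1's dessert must be gelato (nothing else left).
Clue 2: the person in the purple house is in house 2.
Clue 7: the country fan is in house 1.
The only music genre still possible for house 4 is jazz.
House 4 color: only pink fits.
Clue 1 places the person who makes tarts in house 4.
House 2's music genre must be reggae (nothing else left).
That leaves pop as the music genre for house 3.
That leaves fudge as the dessert for house 2.
Clue 3: the person in the orange house is in house 1.
House 3 color: only yellow fits.
So: house 1 = country/orange/gelato, house 2 = reggae/purple/fudge, house 3 = pop/yellow/mousse, house 4 = jazz/pink/tarts.

purple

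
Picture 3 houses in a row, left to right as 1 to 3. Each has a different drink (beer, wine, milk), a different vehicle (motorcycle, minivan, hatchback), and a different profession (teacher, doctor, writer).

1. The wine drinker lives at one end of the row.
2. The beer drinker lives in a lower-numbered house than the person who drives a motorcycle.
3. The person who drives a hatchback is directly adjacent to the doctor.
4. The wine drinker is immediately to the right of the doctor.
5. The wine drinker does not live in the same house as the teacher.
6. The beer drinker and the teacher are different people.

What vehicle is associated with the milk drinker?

Clue 4 places the wine drinker in house 3.
From clue 4, the doctor must be in house 2.
The only profession still possible for house 3 is writer.
From clue 6, the beer drinker must be in house 2.
House 1's drink must be milk (nothing else left).
House 1's profession must be teacher (nothing else left).
The person who drives a motorcycle is in house 3 (clue 2).
So house 1 gets hatchback for vehicle.
House 2's vehicle must be minivan (nothing else left).
So: house 1 = milk/hatchback/teacher, house 2 = beer/minivan/doctor, house 3 = wine/motorcycle/writer.

hatchback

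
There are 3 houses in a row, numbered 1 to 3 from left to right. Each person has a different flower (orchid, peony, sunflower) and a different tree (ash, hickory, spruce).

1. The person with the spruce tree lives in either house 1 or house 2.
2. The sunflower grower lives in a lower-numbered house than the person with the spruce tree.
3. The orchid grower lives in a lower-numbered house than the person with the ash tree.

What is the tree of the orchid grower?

By clue 2, the sunflower grower is in house 1.
By clue 2, the person with the spruce tree is in house 2.
So house 3 gets peony for flower.
That leaves hickory as the tree for house 1.
House 3's tree must be ash (nothing else left).
The only flower still possible for house 2 is orchid.
So: house 1 = sunflower/hickory, house 2 = orchid/spruce, house 3 = peony/ash.

spruce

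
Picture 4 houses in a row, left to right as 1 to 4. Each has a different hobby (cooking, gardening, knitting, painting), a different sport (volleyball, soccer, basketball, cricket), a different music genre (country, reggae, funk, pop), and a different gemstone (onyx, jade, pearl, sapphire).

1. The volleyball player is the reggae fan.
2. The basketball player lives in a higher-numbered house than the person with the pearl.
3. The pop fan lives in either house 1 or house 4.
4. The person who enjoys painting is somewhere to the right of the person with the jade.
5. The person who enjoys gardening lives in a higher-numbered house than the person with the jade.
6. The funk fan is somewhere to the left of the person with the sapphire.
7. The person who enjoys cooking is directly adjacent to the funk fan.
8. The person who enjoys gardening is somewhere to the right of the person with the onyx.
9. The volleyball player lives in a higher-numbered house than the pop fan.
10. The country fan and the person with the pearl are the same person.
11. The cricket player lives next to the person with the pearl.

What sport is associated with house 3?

basketball

By clue 9, the pop fan is in house 1.
The only music genre still possible for house 4 is reggae.
House 4's gemstone must be sapphire (nothing else left).
The volleyball player is in house 4 (clue 1).
Clue 2 places the basketball player in house 3.
From clue 2, the person with the pearl must be in house 2.
From clue 10, the country fan must be in house 2.
That leaves cricket as the sport for house 1.
That leaves soccer as the sport for house 2.
House 3 music genre: only funk fits.
That leaves knitting as the hobby for house 1.
The person who enjoys cooking is narrowed to house 2 or 4; consider each.
Placing it in house 4 leads to a contradiction, so it's in house 2.
The person who enjoys gardening is narrowed to house 3 or 4; consider each.
Placing it in house 3 leads to a contradiction, so it's in house 4.
So house 3 gets painting for hobby.
The person with the jade is in house 1 (clue 4).
House 3's gemstone must be onyx (nothing else left).
So: house 1 = knitting/cricket/pop/jade, house 2 = cooking/soccer/country/pearl, house 3 = painting/basketball/funk/onyx, house 4 = gardening/volleyball/reggae/sapphire.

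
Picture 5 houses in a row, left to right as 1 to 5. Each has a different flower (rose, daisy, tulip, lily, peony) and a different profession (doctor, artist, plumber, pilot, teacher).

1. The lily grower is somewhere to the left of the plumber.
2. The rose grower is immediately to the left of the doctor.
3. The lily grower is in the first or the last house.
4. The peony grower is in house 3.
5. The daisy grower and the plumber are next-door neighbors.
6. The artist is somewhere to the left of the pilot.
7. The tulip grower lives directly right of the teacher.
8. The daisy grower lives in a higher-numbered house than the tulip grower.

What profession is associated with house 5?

By clue 3, the lily grower is in house 1.
Clue 4 places the peony grower in house 3.
House 5's flower must be daisy (nothing else left).
From clue 5, the plumber must be in house 4.
The rose grower is narrowed to house 2 or 4; consider each.
Placing it in house 2 leads to a contradiction, so it's in house 4.
The doctor is in house 5 (clue 2).
House 2 flower: only tulip fits.
From clue 7, the teacher must be in house 1.
House 3's profession must be pilot (nothing else left).
The only profession still possible for house 2 is artist.
So: house 1 = lily/teacher, house 2 = tulip/artist, house 3 = peony/pilot, house 4 = rose/plumber, house 5 = daisy/doctor.

doctor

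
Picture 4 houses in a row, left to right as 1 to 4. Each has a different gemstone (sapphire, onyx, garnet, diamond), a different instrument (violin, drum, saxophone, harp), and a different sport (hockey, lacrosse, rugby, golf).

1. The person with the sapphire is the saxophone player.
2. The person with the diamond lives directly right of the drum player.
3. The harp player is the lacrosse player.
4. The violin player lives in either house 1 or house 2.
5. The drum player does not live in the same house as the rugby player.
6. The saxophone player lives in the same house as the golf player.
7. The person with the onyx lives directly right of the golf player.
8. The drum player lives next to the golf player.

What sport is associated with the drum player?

House 4's instrument must be harp (nothing else left).
From clue 3, the lacrosse player must be in house 4.
The violin player is narrowed to house 1 or 2; consider each.
Placing it in house 2 leads to a contradiction, so it's in house 1.
House 1 gemstone: only garnet fits.
So house 2 gets sapphire for gemstone.
From clue 1, the saxophone player must be in house 2.
From clue 6, the golf player must be in house 2.
Clue 7 places the person with the onyx in house 3.
Clue 8 places the drum player in house 3.
House 4 gemstone: only diamond fits.
The rugby player is in house 1 (clue 5).
That leaves hockey as the sport for house 3.
So: house 1 = garnet/violin/rugby, house 2 = sapphire/saxophone/golf, house 3 = onyx/drum/hockey, house 4 = diamond/harp/lacrosse.

hockey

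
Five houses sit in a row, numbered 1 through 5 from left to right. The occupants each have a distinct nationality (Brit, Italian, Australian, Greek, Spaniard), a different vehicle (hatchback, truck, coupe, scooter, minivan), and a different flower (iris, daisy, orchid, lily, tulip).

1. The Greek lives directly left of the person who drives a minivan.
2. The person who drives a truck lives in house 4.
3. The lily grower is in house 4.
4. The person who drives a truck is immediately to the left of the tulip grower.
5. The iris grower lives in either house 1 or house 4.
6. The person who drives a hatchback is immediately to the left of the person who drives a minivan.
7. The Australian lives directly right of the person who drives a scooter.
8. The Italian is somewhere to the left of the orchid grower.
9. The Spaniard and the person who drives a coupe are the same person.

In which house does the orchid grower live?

From clue 2, the person who drives a truck must be in house 4.
By clue 3, the lily grower is in house 4.
Clue 4 places the tulip grower in house 5.
House 5 vehicle: only coupe fits.
So house 1 gets iris for flower.
By clue 9, the Spaniard is in house 5.
The Greek is narrowed to house 1 or 2; consider each.
Placing it in house 2 leads to a contradiction, so it's in house 1.
The person who drives a minivan is in house 2 (clue 1).
From clue 6, the person who drives a hatchback must be in house 1.
House 3 vehicle: only scooter fits.
The Australian is in house 4 (clue 7).
The orchid grower is in house 3 (clue 8).
The only nationality still possible for house 2 is Italian.
That leaves Brit as the nationality for house 3.
So house 2 gets daisy for flower.
So: house 1 = Greek/hatchback/iris, house 2 = Italian/minivan/daisy, house 3 = Brit/scooter/orchid, house 4 = Australian/truck/lily, house 5 = Spaniard/coupe/tulip.

3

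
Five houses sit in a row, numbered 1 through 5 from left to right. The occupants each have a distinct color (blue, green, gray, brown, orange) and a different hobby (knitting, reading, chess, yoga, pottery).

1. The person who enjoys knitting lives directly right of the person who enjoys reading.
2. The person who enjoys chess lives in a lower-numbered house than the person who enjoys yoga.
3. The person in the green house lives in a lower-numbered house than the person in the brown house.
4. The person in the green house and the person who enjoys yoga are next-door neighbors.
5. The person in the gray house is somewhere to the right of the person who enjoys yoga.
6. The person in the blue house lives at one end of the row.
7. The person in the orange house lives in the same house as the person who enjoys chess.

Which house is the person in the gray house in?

4

The person in the blue house is narrowed to house 1 or 5; consider each.
Placing it in house 1 leads to a contradiction, so it's in house 5.
The person in the gray house is narrowed to house 3 or 4; consider each.
Placing it in house 3 leads to a contradiction, so it's in house 4.
The only color still possible for house 3 is brown.
The person in the green house is narrowed to house 1 or 2; consider each.
Placing it in house 1 leads to a contradiction, so it's in house 2.
By clue 4, the person who enjoys yoga is in house 3.
The only color still possible for house 1 is orange.
From clue 7, the person who enjoys chess must be in house 1.
The person who enjoys knitting is in house 5 (clue 1).
House 2 hobby: only pottery fits.
House 4's hobby must be reading (nothing else left).
So: house 1 = orange/chess, house 2 = green/pottery, house 3 = brown/yoga, house 4 = gray/reading, house 5 = blue/knitting.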